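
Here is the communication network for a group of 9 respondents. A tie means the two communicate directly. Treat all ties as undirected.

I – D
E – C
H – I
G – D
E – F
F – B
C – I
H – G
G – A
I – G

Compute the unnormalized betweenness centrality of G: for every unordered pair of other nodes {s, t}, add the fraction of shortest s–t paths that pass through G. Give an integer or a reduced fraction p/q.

Pairs whose geodesics pass through G — I–A: 1; A–D: 1; A–H: 1; A–E: 1; A–F: 1; A–B: 1; A–C: 1; D–H: 1/2.
All other pairs contribute 0.
Summing the contributions gives betweenness(G) = 15/2.

15/2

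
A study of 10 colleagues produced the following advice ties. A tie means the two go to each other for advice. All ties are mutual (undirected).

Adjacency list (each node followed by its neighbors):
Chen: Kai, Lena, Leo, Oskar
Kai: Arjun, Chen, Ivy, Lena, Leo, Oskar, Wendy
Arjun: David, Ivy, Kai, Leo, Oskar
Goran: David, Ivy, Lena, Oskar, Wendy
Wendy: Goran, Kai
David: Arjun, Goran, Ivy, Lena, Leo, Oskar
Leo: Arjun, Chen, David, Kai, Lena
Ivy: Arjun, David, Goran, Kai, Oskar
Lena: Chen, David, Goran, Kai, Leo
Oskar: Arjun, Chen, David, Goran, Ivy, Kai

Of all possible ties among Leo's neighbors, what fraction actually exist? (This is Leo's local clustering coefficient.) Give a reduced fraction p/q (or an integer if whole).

3/5

Leo's neighbors: Arjun, Chen, David, Kai, and Lena (k = 5).
Possible neighbor pairs: C(5,2) = 10. Edges among them: Arjun–David, Arjun–Kai, Chen–Kai, Chen–Lena, David–Lena, Kai–Lena → e = 6.
Clustering(Leo) = 6/10 = 3/5.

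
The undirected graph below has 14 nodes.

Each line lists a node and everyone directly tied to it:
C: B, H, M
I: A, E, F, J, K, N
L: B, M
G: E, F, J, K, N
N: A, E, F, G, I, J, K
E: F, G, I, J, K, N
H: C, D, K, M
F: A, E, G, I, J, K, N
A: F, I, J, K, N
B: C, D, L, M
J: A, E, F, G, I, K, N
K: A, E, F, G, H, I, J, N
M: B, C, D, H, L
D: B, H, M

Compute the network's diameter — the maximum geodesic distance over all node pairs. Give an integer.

Eccentricity of each node (its greatest distance to any other): A:4, B:4, C:3, D:3, E:4, F:4, G:4, H:2, I:4, J:4, K:3, L:4, M:3, N:4.
The maximum eccentricity is 4, realized for instance by the pair I–L via I – K – H – M – L. So the diameter is 4.

4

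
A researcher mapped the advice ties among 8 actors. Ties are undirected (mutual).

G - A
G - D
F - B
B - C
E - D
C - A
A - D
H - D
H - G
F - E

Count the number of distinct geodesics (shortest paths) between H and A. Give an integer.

The shortest distance is 2. The length-2 paths are: H–D–A; H–G–A.
That gives 2 distinct shortest paths.

2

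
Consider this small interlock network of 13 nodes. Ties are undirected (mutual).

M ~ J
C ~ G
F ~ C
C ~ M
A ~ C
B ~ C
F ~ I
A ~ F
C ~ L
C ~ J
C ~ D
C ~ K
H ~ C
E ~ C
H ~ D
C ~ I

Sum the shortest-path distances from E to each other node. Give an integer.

23

Distances from E: A:2, B:2, C:1, D:2, F:2, G:2, H:2, I:2, J:2, K:2, L:2, M:2.
Sum = 2 + 2 + 1 + 2 + 2 + 2 + 2 + 2 + 2 + 2 + 2 + 2 = 23.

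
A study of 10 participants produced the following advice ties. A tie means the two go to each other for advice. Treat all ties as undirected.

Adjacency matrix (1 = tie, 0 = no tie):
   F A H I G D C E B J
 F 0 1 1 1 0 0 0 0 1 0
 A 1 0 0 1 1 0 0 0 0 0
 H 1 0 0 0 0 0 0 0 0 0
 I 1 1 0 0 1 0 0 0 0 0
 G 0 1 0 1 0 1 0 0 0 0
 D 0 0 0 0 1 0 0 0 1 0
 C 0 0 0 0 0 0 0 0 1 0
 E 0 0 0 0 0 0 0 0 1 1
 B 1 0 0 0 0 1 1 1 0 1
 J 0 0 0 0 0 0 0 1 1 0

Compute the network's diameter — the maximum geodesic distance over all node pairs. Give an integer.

Eccentricity of each node (its greatest distance to any other): A:3, B:2, C:3, D:3, E:3, F:2, G:3, H:3, I:3, J:3.
The maximum eccentricity is 3, realized for instance by the pair A–C via A – F – B – C. So the diameter is 3.

3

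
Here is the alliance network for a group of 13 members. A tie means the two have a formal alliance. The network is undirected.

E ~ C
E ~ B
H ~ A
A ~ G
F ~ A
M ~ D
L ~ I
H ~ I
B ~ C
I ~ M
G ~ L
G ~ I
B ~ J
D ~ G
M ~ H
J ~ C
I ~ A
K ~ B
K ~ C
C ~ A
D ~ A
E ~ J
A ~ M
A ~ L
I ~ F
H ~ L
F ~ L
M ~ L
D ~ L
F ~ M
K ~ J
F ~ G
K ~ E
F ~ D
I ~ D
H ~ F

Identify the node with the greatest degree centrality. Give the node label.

A

Degrees — A:8, B:4, C:5, D:6, E:4, F:7, G:5, H:5, I:7, J:4, K:4, L:7, M:6.
The maximum is 8, attained only by A.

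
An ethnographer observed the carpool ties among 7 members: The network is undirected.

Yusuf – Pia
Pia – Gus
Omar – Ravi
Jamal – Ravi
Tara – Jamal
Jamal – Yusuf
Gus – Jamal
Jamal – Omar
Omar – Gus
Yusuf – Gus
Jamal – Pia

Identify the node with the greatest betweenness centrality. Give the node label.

Unnormalized betweenness of each node: Gus:1, Jamal:17/2, Omar:1/2, Pia:0, Ravi:0, Tara:0, Yusuf:0.
Jamal has the largest value, 17/2, making it the main broker — the node through which the most shortest paths run.

Jamal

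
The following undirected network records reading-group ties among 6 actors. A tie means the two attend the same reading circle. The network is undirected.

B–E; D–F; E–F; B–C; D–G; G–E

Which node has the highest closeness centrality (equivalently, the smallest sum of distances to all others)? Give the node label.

E

Farness (sum of distances to all others) for each node — B:9, C:13, D:11, E:7, F:9, G:9.
The smallest farness is 7, for E, so E has the highest closeness.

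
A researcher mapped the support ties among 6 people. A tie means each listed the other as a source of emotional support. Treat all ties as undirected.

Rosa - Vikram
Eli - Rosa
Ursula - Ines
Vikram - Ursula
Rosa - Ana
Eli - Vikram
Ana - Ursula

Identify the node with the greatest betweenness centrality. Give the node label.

Unnormalized betweenness of each node: Ana:1, Eli:0, Ines:0, Rosa:3/2, Ursula:9/2, Vikram:3.
Ursula has the largest value, 9/2, making it the main broker — the node through which the most shortest paths run.

Ursula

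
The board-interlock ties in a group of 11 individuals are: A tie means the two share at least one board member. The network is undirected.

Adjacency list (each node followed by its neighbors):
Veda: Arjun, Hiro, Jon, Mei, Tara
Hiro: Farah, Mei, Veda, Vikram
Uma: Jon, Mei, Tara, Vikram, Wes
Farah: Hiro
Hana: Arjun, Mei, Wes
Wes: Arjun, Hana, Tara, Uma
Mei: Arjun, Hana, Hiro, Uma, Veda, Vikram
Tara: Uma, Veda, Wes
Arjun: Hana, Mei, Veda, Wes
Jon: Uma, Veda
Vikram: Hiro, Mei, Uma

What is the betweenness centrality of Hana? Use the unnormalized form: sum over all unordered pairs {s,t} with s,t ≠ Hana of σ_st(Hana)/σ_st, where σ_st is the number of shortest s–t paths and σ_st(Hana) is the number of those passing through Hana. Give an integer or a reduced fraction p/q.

2/3

Pairs whose geodesics pass through Hana — Hiro–Wes: 1/6; Wes–Mei: 1/3; Wes–Farah: 1/6.
All other pairs contribute 0.
Summing the contributions gives betweenness(Hana) = 2/3.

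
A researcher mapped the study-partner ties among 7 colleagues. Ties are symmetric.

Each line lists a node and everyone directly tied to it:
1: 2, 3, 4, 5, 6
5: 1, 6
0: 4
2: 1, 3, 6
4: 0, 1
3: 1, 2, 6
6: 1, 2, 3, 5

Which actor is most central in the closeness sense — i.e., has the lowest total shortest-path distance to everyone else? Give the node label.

1

Farness (sum of distances to all others) for each node — 0:15, 1:7, 2:10, 3:10, 4:10, 5:11, 6:9.
The smallest farness is 7, for 1, so 1 has the highest closeness.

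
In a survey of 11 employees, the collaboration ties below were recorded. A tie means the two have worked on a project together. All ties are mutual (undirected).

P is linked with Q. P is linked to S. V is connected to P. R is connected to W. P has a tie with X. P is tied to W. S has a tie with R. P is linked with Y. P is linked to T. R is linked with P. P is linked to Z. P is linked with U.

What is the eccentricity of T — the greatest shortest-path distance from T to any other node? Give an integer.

Distances from T: P:1, Q:2, R:2, S:2, U:2, V:2, W:2, X:2, Y:2, Z:2.
The largest is 2 (to S, W, U, Y, R, Z, Q, V, and X), so the eccentricity of T is 2.

2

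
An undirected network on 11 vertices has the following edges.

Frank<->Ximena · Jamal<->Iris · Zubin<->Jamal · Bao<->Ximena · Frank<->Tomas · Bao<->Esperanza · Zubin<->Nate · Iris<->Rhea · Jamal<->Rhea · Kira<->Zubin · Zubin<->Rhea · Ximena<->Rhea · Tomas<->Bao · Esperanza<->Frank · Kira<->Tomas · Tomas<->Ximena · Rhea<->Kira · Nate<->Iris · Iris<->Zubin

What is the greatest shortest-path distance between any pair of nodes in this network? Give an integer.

Eccentricity of each node (its greatest distance to any other): Bao:4, Esperanza:5, Frank:4, Iris:4, Jamal:4, Kira:3, Nate:5, Rhea:3, Tomas:3, Ximena:3, Zubin:4.
The maximum eccentricity is 5, realized for instance by the pair Esperanza–Nate via Esperanza – Frank – Ximena – Rhea – Iris – Nate. So the diameter is 5.

5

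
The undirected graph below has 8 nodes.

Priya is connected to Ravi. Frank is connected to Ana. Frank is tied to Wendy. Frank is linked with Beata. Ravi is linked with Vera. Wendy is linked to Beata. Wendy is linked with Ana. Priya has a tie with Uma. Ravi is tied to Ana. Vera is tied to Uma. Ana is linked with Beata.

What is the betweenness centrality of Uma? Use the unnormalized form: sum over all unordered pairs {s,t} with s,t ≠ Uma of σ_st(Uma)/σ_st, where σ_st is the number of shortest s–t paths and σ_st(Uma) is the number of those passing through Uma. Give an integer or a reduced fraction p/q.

Pairs whose geodesics pass through Uma — Vera–Priya: 1/2.
All other pairs contribute 0.
Summing the contributions gives betweenness(Uma) = 1/2.

1/2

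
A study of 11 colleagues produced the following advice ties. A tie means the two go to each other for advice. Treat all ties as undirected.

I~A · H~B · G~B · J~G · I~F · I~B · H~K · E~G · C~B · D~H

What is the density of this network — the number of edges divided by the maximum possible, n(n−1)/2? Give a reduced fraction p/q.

2/11

There are 10 edges and 11 nodes, so the maximum possible is C(11,2) = 55.
Density = 10/55 = 2/11.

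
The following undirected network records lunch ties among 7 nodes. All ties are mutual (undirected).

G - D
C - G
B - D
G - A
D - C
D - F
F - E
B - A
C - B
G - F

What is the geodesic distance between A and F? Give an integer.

One shortest route is A – G – F, which uses 2 edges, and A and F are not directly tied, so nothing shorter exists. So d(A,F) = 2.

2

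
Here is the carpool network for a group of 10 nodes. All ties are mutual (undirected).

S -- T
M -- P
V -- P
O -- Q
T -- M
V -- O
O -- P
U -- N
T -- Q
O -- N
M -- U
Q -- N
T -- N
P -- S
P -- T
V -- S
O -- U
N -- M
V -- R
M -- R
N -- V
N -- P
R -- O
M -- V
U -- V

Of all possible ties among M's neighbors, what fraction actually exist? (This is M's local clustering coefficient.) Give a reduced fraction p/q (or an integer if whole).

M's neighbors: N, P, R, T, U, and V (k = 6).
Possible neighbor pairs: C(6,2) = 15. Edges among them: N–P, N–T, N–U, N–V, P–T, P–V, R–V, U–V → e = 8.
Clustering(M) = 8/15.

8/15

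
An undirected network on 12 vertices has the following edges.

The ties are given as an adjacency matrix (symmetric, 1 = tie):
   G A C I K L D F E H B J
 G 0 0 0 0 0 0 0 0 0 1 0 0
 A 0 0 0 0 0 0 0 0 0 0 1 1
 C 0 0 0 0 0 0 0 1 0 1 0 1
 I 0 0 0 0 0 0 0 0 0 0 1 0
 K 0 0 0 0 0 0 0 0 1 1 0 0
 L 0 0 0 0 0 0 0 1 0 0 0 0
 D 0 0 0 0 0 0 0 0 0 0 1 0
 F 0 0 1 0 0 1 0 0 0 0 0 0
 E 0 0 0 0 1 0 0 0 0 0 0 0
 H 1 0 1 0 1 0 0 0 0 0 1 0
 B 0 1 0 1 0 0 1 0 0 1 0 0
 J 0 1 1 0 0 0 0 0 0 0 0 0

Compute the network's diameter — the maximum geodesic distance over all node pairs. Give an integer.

Eccentricity of each node (its greatest distance to any other): A:4, B:4, C:3, D:5, E:5, F:4, G:4, H:3, I:5, J:4, K:4, L:5.
The maximum eccentricity is 5, realized for instance by the pair I–L via I – B – H – C – F – L. So the diameter is 5.

5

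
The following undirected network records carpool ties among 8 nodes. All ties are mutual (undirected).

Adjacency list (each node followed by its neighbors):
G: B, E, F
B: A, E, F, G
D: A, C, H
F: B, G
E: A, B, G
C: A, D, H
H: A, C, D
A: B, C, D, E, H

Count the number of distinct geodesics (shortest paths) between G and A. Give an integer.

2

The shortest distance is 2. The length-2 paths are: G–B–A; G–E–A.
That gives 2 distinct shortest paths.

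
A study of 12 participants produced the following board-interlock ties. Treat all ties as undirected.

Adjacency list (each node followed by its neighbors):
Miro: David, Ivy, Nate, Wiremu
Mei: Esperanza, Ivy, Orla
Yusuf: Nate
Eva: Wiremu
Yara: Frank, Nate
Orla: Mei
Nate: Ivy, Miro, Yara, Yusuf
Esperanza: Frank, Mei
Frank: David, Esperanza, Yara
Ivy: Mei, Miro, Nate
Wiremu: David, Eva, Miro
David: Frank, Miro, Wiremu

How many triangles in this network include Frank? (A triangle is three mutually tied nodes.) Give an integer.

0

Frank's neighbors are David, Esperanza, and Yara, but none of them are tied to each other, so no triangle contains Frank.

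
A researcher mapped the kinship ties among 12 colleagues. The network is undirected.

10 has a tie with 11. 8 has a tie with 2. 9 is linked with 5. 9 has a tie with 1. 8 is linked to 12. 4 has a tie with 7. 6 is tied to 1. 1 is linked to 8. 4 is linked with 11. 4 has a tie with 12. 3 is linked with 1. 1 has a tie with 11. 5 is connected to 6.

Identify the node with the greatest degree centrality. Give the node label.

1

Degrees — 1:5, 2:1, 3:1, 4:3, 5:2, 6:2, 7:1, 8:3, 9:2, 10:1, 11:3, 12:2.
The maximum is 5, attained only by 1.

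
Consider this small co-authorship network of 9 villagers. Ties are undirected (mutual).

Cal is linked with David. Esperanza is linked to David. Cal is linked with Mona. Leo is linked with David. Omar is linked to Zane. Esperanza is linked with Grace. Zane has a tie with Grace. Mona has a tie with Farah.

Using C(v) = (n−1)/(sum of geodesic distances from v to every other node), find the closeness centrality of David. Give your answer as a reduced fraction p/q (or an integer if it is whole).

Distances from David: Cal:1, Esperanza:1, Farah:3, Grace:2, Leo:1, Mona:2, Omar:4, Zane:3. Sum = 17.
n = 9, so closeness = 8/17.

8/17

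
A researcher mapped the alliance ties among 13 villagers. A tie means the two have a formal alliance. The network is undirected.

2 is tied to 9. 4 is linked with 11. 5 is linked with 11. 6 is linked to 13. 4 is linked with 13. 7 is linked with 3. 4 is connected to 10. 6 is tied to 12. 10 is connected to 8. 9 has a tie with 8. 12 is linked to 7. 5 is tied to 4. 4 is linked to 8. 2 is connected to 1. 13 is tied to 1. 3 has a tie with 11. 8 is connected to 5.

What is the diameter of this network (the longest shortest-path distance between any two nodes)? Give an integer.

5

Eccentricity of each node (its greatest distance to any other): 1:4, 2:5, 3:5, 4:3, 5:4, 6:4, 7:5, 8:4, 9:5, 10:4, 11:4, 12:5, 13:3.
The maximum eccentricity is 5, realized for instance by the pair 9–12 via 9 – 8 – 4 – 13 – 6 – 12. So the diameter is 5.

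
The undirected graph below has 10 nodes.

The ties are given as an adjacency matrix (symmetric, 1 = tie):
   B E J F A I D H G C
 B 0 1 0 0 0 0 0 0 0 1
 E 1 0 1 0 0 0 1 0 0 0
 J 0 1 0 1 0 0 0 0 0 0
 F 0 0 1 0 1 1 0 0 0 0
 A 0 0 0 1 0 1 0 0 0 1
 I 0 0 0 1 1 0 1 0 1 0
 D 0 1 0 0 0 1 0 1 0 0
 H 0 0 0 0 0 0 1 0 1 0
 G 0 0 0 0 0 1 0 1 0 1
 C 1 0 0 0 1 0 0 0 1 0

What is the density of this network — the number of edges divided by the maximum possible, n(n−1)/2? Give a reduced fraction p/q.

There are 14 edges and 10 nodes, so the maximum possible is C(10,2) = 45.
Density = 14/45.

14/45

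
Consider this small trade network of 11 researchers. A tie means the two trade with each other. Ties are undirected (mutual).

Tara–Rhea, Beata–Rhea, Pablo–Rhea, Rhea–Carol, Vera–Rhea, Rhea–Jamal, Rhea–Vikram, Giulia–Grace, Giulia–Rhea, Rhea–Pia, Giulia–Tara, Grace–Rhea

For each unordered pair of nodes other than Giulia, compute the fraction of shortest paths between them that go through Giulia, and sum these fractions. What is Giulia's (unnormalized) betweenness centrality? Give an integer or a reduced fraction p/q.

Pairs whose geodesics pass through Giulia — Grace–Tara: 1/2.
All other pairs contribute 0.
Summing the contributions gives betweenness(Giulia) = 1/2.

1/2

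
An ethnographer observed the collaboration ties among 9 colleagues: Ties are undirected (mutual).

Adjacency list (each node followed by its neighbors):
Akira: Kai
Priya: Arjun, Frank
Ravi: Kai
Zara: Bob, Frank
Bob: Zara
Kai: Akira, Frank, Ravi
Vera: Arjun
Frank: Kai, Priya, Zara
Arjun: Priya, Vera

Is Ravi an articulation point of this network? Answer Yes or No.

No

Even without Ravi, every remaining node can still reach every other (the residual graph is connected), so Ravi is not a cut vertex.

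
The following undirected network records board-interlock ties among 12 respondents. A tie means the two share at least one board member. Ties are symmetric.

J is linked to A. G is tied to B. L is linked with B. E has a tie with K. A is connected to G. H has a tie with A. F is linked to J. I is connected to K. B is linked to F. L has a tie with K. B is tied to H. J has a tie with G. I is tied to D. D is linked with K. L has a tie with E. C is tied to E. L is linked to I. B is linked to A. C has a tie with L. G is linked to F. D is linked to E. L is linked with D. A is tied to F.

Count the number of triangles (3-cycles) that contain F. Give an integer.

5

F's neighbors: A, B, G, and J.
Neighbor pairs that are themselves tied: F–A–B; F–A–G; F–A–J; F–B–G; F–G–J. Each forms one triangle with F, for 5 in total.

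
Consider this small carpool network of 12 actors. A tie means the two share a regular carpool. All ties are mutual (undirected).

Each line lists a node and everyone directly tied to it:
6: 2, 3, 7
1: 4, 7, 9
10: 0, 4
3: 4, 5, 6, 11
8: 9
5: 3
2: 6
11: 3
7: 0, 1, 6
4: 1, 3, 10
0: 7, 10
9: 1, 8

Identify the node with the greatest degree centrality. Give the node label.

3

Degrees — 0:2, 1:3, 2:1, 3:4, 4:3, 5:1, 6:3, 7:3, 8:1, 9:2, 10:2, 11:1.
The maximum is 4, attained only by 3.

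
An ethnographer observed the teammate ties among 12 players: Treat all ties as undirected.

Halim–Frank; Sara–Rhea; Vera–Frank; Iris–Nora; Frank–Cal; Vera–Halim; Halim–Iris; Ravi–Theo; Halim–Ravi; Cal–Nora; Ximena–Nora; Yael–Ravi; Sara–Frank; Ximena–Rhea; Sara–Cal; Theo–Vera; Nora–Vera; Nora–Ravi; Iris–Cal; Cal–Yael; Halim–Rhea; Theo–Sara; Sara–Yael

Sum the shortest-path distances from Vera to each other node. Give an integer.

Distances from Vera: Cal:2, Frank:1, Halim:1, Iris:2, Nora:1, Ravi:2, Rhea:2, Sara:2, Theo:1, Ximena:2, Yael:3.
Sum = 2 + 1 + 1 + 2 + 1 + 2 + 2 + 2 + 1 + 2 + 3 = 19.

19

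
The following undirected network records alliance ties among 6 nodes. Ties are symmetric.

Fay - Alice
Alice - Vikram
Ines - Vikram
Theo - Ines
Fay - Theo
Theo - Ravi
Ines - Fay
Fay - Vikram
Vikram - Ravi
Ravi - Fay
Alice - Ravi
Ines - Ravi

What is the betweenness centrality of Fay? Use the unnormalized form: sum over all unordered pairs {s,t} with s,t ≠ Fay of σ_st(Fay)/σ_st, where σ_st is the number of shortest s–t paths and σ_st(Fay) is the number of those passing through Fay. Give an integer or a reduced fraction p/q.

Pairs whose geodesics pass through Fay — Alice–Ines: 1/3; Alice–Theo: 1/2; Vikram–Theo: 1/3.
All other pairs contribute 0.
Summing the contributions gives betweenness(Fay) = 7/6.

7/6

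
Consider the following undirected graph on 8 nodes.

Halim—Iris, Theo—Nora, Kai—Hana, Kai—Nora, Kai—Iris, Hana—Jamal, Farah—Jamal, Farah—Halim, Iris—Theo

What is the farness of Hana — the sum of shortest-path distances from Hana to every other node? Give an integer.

Distances from Hana: Farah:2, Halim:3, Iris:2, Jamal:1, Kai:1, Nora:2, Theo:3.
Sum = 2 + 3 + 2 + 1 + 1 + 2 + 3 = 14.

14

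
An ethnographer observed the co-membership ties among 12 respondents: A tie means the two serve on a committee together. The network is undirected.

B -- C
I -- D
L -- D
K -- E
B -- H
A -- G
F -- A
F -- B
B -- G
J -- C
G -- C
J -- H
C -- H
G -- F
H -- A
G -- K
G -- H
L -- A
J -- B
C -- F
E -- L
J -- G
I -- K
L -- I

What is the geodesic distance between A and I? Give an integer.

One shortest route is A – L – I, which uses 2 edges, and A and I are not directly tied, so nothing shorter exists. So d(A,I) = 2.

2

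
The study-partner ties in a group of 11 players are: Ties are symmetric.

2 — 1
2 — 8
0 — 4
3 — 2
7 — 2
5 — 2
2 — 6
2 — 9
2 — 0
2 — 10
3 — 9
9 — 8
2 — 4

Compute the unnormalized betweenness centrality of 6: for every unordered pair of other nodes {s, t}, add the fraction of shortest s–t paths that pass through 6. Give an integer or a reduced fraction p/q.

No shortest path between any pair of other nodes passes through 6.
Summing the contributions gives betweenness(6) = 0.

0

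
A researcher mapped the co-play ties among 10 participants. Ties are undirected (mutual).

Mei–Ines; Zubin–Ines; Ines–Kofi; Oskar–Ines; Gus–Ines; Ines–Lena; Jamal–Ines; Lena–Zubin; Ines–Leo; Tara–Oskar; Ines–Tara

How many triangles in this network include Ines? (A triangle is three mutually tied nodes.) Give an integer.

Ines's neighbors: Gus, Jamal, Kofi, Lena, Leo, Mei, Oskar, Tara, and Zubin.
Neighbor pairs that are themselves tied: Ines–Lena–Zubin; Ines–Oskar–Tara. Each forms one triangle with Ines, for 2 in total.

2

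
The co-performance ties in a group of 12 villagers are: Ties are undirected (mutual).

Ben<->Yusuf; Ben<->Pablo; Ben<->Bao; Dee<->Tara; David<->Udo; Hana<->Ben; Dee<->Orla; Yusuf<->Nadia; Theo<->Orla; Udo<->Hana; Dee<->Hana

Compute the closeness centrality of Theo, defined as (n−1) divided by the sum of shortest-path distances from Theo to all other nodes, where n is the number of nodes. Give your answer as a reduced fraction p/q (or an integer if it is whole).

11/43

Distances from Theo: Bao:5, Ben:4, David:5, Dee:2, Hana:3, Nadia:6, Orla:1, Pablo:5, Tara:3, Udo:4, Yusuf:5. Sum = 43.
n = 12, so closeness = 11/43.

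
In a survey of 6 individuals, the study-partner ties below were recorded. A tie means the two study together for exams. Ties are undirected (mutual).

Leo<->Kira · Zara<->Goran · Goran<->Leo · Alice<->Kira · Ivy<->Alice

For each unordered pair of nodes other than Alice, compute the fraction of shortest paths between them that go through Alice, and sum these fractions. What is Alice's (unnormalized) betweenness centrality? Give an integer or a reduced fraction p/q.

4

Pairs whose geodesics pass through Alice — Kira–Ivy: 1; Leo–Ivy: 1; Goran–Ivy: 1; Zara–Ivy: 1.
All other pairs contribute 0.
Summing the contributions gives betweenness(Alice) = 4.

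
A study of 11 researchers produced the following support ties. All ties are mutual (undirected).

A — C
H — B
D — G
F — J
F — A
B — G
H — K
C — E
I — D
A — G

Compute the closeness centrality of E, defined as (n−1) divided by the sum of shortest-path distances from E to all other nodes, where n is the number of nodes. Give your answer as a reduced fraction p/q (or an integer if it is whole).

10/37

Distances from E: A:2, B:4, C:1, D:4, F:3, G:3, H:5, I:5, J:4, K:6. Sum = 37.
n = 11, so closeness = 10/37.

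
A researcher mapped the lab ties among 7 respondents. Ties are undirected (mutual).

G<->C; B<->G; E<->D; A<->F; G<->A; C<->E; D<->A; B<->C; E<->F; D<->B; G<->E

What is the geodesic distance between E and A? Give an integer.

2

One shortest route is E – F – A, which uses 2 edges, and E and A are not directly tied, so nothing shorter exists. So d(E,A) = 2.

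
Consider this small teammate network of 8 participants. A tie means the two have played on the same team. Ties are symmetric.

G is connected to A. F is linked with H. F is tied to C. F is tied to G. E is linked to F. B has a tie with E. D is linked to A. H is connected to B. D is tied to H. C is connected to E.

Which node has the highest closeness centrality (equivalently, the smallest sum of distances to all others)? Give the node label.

F

Farness (sum of distances to all others) for each node — A:15, B:14, C:14, D:14, E:13, F:10, G:13, H:11.
The smallest farness is 10, for F, so F has the highest closeness.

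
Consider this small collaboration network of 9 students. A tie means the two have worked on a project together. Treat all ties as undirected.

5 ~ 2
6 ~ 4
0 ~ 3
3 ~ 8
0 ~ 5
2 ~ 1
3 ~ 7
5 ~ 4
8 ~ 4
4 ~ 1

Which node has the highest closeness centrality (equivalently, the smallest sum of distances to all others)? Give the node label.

4

Farness (sum of distances to all others) for each node — 0:16, 1:18, 2:19, 3:16, 4:13, 5:14, 6:20, 7:23, 8:15.
The smallest farness is 13, for 4, so 4 has the highest closeness.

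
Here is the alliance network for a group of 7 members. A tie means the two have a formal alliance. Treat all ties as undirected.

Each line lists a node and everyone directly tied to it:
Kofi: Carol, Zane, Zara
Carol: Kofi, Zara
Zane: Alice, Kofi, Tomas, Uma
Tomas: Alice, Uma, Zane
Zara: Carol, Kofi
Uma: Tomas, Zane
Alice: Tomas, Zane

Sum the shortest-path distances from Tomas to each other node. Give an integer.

Distances from Tomas: Alice:1, Carol:3, Kofi:2, Uma:1, Zane:1, Zara:3.
Sum = 1 + 3 + 2 + 1 + 1 + 3 = 11.

11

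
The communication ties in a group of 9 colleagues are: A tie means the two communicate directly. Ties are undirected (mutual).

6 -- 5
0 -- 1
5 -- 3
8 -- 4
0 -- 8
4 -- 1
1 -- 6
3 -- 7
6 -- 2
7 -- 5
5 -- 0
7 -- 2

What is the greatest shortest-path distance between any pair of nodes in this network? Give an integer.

Eccentricity of each node (its greatest distance to any other): 0:3, 1:3, 2:4, 3:4, 4:4, 5:3, 6:3, 7:4, 8:4.
The maximum eccentricity is 4, realized for instance by the pair 4–3 via 4 – 1 – 6 – 5 – 3. So the diameter is 4.

4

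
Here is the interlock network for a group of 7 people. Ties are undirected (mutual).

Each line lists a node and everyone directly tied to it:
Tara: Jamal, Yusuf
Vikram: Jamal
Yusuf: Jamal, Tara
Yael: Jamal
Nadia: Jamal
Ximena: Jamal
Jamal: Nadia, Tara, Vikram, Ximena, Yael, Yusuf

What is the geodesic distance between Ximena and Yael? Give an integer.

2

One shortest route is Ximena – Jamal – Yael, which uses 2 edges, and Ximena and Yael are not directly tied, so nothing shorter exists. So d(Ximena,Yael) = 2.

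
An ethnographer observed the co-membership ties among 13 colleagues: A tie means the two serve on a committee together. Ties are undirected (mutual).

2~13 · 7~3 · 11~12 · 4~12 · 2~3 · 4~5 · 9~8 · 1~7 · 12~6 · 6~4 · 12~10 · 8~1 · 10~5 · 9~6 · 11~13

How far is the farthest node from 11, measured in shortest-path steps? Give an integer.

5

Distances from 11: 1:5, 2:2, 3:3, 4:2, 5:3, 6:2, 7:4, 8:4, 9:3, 10:2, 12:1, 13:1.
The largest is 5 (to 1), so the eccentricity of 11 is 5.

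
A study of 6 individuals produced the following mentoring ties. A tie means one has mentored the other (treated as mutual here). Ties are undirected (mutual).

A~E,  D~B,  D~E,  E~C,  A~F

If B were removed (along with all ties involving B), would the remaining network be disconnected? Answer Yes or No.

Even without B, every remaining node can still reach every other (the residual graph is connected), so B is not a cut vertex.

No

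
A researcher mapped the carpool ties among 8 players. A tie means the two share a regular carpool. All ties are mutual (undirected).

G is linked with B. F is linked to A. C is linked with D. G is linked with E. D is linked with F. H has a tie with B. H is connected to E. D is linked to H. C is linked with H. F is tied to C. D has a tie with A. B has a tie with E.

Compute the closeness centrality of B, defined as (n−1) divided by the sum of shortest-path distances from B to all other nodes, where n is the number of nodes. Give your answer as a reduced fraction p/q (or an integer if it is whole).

Distances from B: A:3, C:2, D:2, E:1, F:3, G:1, H:1. Sum = 13.
n = 8, so closeness = 7/13.

7/13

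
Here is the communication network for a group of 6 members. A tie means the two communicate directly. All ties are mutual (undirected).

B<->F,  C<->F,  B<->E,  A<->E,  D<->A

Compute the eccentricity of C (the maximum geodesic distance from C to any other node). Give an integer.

Distances from C: A:4, B:2, D:5, E:3, F:1.
The largest is 5 (to D), so the eccentricity of C is 5.

5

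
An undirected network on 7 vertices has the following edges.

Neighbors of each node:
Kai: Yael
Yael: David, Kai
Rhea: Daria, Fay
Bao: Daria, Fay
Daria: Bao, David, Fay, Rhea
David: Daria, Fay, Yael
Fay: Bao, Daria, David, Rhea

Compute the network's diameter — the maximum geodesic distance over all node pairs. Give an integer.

4

Eccentricity of each node (its greatest distance to any other): Bao:4, Daria:3, David:2, Fay:3, Kai:4, Rhea:4, Yael:3.
The maximum eccentricity is 4, realized for instance by the pair Rhea–Kai via Rhea – Fay – David – Yael – Kai. So the diameter is 4.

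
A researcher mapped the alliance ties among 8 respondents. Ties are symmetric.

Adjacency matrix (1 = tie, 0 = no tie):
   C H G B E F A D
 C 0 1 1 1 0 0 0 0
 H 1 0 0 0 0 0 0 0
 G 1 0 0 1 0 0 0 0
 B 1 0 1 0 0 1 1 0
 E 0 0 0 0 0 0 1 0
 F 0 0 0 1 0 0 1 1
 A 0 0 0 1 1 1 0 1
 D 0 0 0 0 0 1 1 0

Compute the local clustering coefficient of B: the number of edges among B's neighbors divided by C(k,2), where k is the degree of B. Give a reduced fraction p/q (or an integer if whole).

B's neighbors: A, C, F, and G (k = 4).
Possible neighbor pairs: C(4,2) = 6. Edges among them: A–F, C–G → e = 2.
Clustering(B) = 2/6 = 1/3.

1/3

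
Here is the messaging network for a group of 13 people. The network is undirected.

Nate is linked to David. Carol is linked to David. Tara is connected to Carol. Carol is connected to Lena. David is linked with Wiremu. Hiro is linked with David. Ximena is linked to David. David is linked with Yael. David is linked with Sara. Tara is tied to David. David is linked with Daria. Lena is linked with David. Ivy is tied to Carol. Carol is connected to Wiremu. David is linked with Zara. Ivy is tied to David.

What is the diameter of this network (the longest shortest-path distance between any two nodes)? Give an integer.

Eccentricity of each node (its greatest distance to any other): Carol:2, Daria:2, David:1, Hiro:2, Ivy:2, Lena:2, Nate:2, Sara:2, Tara:2, Wiremu:2, Ximena:2, Yael:2, Zara:2.
The maximum eccentricity is 2, realized for instance by the pair Sara–Wiremu via Sara – David – Wiremu. So the diameter is 2.

2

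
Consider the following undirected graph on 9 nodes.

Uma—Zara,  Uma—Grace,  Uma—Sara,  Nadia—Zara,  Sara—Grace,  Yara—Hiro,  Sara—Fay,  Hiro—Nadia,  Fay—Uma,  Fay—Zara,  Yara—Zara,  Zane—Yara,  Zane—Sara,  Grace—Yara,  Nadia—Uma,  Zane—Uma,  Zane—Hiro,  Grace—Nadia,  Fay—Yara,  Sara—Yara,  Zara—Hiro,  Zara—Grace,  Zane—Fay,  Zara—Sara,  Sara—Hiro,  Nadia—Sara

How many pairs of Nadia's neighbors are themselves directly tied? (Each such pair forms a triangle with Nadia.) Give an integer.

Nadia's neighbors: Grace, Hiro, Sara, Uma, and Zara.
Neighbor pairs that are themselves tied: Nadia–Grace–Sara; Nadia–Grace–Uma; Nadia–Grace–Zara; Nadia–Hiro–Sara; Nadia–Hiro–Zara; Nadia–Sara–Uma; Nadia–Sara–Zara; Nadia–Uma–Zara. Each forms one triangle with Nadia, for 8 in total.

8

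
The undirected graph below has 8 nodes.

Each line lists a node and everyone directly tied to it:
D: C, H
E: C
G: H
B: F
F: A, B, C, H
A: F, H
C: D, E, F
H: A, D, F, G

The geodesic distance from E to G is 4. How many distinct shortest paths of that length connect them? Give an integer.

2

The shortest distance is 4. The length-4 paths are: E–C–F–H–G; E–C–D–H–G.
That gives 2 distinct shortest paths.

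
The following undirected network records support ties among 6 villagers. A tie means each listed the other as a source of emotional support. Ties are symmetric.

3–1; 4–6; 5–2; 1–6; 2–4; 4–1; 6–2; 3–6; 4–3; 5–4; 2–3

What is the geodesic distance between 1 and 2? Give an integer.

One shortest route is 1 – 3 – 2, which uses 2 edges, and 1 and 2 are not directly tied, so nothing shorter exists. So d(1,2) = 2.

2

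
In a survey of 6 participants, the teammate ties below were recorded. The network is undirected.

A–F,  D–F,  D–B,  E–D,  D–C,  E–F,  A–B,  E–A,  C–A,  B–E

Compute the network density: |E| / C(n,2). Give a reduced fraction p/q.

2/3

There are 10 edges and 6 nodes, so the maximum possible is C(6,2) = 15.
Density = 10/15 = 2/3.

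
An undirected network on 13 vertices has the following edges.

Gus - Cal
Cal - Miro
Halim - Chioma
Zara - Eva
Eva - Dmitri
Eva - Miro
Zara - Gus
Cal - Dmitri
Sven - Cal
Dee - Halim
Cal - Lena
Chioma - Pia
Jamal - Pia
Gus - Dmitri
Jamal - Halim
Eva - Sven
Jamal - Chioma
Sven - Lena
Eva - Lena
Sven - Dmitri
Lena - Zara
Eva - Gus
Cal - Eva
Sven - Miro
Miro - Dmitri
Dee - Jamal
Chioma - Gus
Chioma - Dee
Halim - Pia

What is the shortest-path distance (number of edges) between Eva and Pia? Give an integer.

3

One shortest route is Eva – Gus – Chioma – Pia, which uses 3 edges, and at distance 2 from Eva we only reach {Chioma}, which does not include Pia. So d(Eva,Pia) = 3.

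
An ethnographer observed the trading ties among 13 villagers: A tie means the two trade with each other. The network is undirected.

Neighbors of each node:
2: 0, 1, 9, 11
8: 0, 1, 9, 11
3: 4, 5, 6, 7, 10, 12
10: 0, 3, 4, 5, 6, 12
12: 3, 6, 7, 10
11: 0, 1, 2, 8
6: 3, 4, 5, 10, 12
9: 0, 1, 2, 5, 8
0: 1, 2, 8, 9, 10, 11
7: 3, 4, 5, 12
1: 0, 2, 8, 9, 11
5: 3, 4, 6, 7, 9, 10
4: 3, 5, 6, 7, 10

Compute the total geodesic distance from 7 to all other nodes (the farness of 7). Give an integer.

Distances from 7: 0:3, 1:3, 2:3, 3:1, 4:1, 5:1, 6:2, 8:3, 9:2, 10:2, 11:4, 12:1.
Sum = 3 + 3 + 3 + 1 + 1 + 1 + 2 + 3 + 2 + 2 + 4 + 1 = 26.

26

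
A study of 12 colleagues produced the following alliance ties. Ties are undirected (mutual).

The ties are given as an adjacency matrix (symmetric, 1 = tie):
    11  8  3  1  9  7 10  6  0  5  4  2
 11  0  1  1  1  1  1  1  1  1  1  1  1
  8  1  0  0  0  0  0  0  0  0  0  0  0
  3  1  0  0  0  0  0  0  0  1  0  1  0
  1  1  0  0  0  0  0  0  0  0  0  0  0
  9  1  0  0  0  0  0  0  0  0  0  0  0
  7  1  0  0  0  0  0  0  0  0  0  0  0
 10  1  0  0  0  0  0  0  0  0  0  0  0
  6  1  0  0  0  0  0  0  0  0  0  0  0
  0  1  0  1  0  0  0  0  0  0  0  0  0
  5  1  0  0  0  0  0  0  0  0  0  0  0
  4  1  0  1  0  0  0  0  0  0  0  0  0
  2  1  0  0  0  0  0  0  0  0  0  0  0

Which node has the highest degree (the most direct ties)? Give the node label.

Degrees — 0:2, 1:1, 2:1, 3:3, 4:2, 5:1, 6:1, 7:1, 8:1, 9:1, 10:1, 11:11.
The maximum is 11, attained only by 11.

11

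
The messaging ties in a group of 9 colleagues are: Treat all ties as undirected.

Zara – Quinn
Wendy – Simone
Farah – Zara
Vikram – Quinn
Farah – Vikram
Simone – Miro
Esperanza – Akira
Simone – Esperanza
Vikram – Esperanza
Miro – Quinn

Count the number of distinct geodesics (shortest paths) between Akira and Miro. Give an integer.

The shortest distance is 3, and the only length-3 path is Akira–Esperanza–Simone–Miro. So there is exactly 1 shortest path.

1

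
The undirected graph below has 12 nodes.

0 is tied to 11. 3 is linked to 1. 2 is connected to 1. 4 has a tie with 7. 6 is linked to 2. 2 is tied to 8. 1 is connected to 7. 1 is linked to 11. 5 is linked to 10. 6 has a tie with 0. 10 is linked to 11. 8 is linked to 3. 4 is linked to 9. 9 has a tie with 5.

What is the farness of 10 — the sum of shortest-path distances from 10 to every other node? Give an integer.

Distances from 10: 0:2, 1:2, 2:3, 3:3, 4:3, 5:1, 6:3, 7:3, 8:4, 9:2, 11:1.
Sum = 2 + 2 + 3 + 3 + 3 + 1 + 3 + 3 + 4 + 2 + 1 = 27.

27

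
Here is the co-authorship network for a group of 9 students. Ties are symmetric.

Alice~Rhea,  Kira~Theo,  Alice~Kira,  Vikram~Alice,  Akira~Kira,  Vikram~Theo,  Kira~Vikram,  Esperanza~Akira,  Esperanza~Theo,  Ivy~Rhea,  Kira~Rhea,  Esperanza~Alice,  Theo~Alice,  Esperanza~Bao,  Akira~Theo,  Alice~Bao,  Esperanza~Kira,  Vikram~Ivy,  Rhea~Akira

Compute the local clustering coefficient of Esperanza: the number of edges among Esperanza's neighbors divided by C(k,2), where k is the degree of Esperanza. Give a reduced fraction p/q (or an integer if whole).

Esperanza's neighbors: Akira, Alice, Bao, Kira, and Theo (k = 5).
Possible neighbor pairs: C(5,2) = 10. Edges among them: Akira–Kira, Akira–Theo, Alice–Bao, Alice–Kira, Alice–Theo, Kira–Theo → e = 6.
Clustering(Esperanza) = 6/10 = 3/5.

3/5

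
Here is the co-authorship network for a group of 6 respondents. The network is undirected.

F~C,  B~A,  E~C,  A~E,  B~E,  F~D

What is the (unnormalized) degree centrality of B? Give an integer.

B is directly tied to A and E. That is 2 neighbors, so the degree of B is 2.

2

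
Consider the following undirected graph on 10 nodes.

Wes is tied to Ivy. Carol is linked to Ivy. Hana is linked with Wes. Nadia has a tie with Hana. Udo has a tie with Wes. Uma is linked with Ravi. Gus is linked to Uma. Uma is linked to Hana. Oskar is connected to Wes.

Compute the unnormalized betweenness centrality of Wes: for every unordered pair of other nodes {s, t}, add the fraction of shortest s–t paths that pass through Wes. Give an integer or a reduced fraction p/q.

25

Pairs whose geodesics pass through Wes — Hana–Carol: 1; Hana–Oskar: 1; Hana–Udo: 1; Hana–Ivy: 1; Carol–Oskar: 1; Carol–Nadia: 1; Carol–Ravi: 1; Carol–Udo: 1; Carol–Uma: 1; Carol–Gus: 1; Oskar–Nadia: 1; Oskar–Ravi: 1; Oskar–Udo: 1; Oskar–Ivy: 1 … (+11 more pairs).
All other pairs contribute 0.
Summing the contributions gives betweenness(Wes) = 25.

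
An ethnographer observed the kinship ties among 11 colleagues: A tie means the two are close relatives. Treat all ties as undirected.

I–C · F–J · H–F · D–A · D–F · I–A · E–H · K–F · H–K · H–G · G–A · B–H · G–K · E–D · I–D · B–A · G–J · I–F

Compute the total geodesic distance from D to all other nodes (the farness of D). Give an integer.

16

Distances from D: A:1, B:2, C:2, E:1, F:1, G:2, H:2, I:1, J:2, K:2.
Sum = 1 + 2 + 2 + 1 + 1 + 2 + 2 + 1 + 2 + 2 = 16.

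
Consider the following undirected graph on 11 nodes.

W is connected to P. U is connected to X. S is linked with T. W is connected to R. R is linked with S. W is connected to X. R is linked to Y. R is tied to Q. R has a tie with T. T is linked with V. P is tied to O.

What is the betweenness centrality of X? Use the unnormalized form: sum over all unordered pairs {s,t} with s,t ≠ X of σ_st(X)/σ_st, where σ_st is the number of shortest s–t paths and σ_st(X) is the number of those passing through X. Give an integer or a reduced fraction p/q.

9

Pairs whose geodesics pass through X — T–U: 1; O–U: 1; P–U: 1; S–U: 1; U–V: 1; U–Y: 1; U–Q: 1; U–W: 1; U–R: 1.
All other pairs contribute 0.
Summing the contributions gives betweenness(X) = 9.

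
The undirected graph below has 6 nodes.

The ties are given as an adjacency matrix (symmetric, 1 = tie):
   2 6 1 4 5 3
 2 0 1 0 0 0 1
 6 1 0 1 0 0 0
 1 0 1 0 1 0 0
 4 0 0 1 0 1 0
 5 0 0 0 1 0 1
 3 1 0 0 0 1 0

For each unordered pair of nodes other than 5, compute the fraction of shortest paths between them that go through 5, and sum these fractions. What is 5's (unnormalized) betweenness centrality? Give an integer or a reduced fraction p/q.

2

Pairs whose geodesics pass through 5 — 2–4: 1/2; 1–3: 1/2; 4–3: 1.
All other pairs contribute 0.
Summing the contributions gives betweenness(5) = 2.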